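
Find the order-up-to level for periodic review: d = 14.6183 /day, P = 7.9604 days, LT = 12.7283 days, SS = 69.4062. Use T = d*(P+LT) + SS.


P + LT = 20.6887
d*(P+LT) = 14.6183 * 20.6887 = 302.4336
T = 302.4336 + 69.4062 = 371.8398

371.8398 units


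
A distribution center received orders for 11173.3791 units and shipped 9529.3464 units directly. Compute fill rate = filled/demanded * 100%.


FR = 9529.3464 / 11173.3791 * 100 = 85.2862

85.2862%


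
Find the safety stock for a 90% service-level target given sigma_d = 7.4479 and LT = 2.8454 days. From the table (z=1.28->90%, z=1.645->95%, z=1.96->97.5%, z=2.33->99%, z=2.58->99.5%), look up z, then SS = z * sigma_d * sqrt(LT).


From the table, SL = 90% corresponds to z = 1.28
sqrt(LT) = sqrt(2.8454) = 1.6868
SS = 1.28 * 7.4479 * 1.6868 = 16.0811

16.0811 units


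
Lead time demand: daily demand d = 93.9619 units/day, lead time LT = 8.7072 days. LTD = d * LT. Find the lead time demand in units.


LTD = 93.9619 * 8.7072 = 818.1451

818.1451 units


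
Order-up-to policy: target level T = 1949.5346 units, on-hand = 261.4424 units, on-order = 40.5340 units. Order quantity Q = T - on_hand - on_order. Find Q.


Inventory position = OH + OO = 261.4424 + 40.5340 = 301.9764
Q = 1949.5346 - 301.9764 = 1647.5582

1647.5582 units


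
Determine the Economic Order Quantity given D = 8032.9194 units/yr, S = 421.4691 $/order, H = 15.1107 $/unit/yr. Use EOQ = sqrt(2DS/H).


2*D*S = 2 * 8032.9194 * 421.4691 = 6771254.6198
2*D*S/H = 448109.9234
EOQ = sqrt(448109.9234) = 669.4101

669.4101 units


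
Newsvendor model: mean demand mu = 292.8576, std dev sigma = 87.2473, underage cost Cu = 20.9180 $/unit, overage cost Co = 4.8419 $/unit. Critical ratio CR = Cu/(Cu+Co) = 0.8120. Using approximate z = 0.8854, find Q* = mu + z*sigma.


CR = Cu/(Cu+Co) = 20.9180/(20.9180+4.8419) = 0.8120
z = 0.8854
Q* = 292.8576 + 0.8854 * 87.2473 = 370.1064

370.1064 units


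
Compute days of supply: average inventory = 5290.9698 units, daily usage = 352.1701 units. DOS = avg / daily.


DOS = 5290.9698 / 352.1701 = 15.0239

15.0239 days


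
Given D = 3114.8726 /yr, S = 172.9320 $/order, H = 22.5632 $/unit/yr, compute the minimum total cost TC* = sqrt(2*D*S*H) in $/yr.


2*D*S*H = 24307838.4500
TC* = sqrt(24307838.4500) = 4930.2980

4930.2980 $/yr


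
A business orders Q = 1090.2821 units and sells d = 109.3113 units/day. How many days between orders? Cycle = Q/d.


Cycle = 1090.2821 / 109.3113 = 9.9741

9.9741 days


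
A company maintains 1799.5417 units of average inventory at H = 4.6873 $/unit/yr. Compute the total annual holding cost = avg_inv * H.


Cost = 1799.5417 * 4.6873 = 8434.9918

8434.9918 $/yr


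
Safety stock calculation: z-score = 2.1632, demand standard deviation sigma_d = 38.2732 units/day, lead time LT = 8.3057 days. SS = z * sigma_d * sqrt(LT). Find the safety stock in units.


sqrt(LT) = sqrt(8.3057) = 2.8820
SS = 2.1632 * 38.2732 * 2.8820 = 238.6050

238.6050 units


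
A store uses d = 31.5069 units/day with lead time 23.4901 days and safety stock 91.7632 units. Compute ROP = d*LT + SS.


d*LT = 31.5069 * 23.4901 = 740.1002
ROP = 740.1002 + 91.7632 = 831.8634

831.8634 units


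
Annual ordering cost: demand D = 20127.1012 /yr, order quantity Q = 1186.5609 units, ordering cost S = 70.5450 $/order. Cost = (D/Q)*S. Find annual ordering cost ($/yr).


Number of orders = D/Q = 16.9626
Cost = 16.9626 * 70.5450 = 1196.6232

1196.6232 $/yr


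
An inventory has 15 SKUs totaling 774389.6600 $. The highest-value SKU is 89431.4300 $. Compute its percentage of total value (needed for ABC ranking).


Top item = 89431.4300
Total = 774389.6600
Percentage = 89431.4300 / 774389.6600 * 100 = 11.5486

11.5486%


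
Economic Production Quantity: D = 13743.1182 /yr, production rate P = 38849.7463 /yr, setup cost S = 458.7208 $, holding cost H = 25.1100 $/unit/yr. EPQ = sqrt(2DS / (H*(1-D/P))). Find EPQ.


1 - D/P = 1 - 0.3538 = 0.6462
H*(1-D/P) = 16.2273
2DS = 12608508.3504
EPQ = sqrt(776992.4437) = 881.4717

881.4717 units


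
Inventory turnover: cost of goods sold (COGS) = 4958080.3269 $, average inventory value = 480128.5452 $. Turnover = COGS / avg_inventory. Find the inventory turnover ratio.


Turnover = 4958080.3269 / 480128.5452 = 10.3266

10.3266


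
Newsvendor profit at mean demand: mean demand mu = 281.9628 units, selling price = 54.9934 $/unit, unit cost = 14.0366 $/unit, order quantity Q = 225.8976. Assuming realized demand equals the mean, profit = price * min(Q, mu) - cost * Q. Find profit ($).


Sales at mu = min(225.8976, 281.9628) = 225.8976
Revenue = 54.9934 * 225.8976 = 12422.8771
Total cost = 14.0366 * 225.8976 = 3170.8343
Profit = 12422.8771 - 3170.8343 = 9252.0428

9252.0428 $


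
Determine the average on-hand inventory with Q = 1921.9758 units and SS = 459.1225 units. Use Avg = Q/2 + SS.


Q/2 = 960.9879
Avg = 960.9879 + 459.1225 = 1420.1104

1420.1104 units


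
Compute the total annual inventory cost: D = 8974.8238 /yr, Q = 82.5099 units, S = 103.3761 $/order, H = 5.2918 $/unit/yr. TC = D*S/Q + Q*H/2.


Ordering cost = D*S/Q = 11244.4965
Holding cost = Q*H/2 = 218.3129
TC = 11244.4965 + 218.3129 = 11462.8095

11462.8095 $/yr


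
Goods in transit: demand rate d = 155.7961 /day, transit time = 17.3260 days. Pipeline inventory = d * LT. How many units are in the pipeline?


Pipeline = 155.7961 * 17.3260 = 2699.3232

2699.3232 units


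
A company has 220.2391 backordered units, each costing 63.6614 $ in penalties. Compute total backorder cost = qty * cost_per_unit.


Total = 220.2391 * 63.6614 = 14020.7294

14020.7294 $


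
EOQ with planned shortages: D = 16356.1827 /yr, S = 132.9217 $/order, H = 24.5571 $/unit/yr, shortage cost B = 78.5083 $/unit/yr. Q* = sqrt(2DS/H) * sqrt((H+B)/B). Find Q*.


sqrt(2DS/H) = 420.7900
sqrt((H+B)/B) = 1.1458
Q* = 420.7900 * 1.1458 = 482.1299

482.1299 units


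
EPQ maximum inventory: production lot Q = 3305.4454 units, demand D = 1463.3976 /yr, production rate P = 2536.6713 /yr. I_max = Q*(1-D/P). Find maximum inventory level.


D/P = 0.5769
1 - D/P = 0.4231
I_max = 3305.4454 * 0.4231 = 1398.5445

1398.5445 units


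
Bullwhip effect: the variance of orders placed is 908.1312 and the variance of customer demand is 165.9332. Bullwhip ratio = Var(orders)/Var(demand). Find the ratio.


BW = 908.1312 / 165.9332 = 5.4729

5.4729


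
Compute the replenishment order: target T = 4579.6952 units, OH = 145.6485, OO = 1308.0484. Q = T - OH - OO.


Inventory position = OH + OO = 145.6485 + 1308.0484 = 1453.6969
Q = 4579.6952 - 1453.6969 = 3125.9983

3125.9983 units


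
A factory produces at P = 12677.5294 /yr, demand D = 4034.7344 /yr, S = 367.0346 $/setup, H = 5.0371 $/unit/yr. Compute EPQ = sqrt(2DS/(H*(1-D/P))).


1 - D/P = 1 - 0.3183 = 0.6817
H*(1-D/P) = 3.4340
2DS = 2961774.2532
EPQ = sqrt(862485.4851) = 928.7010

928.7010 units


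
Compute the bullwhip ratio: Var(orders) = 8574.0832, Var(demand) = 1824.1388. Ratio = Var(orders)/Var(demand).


BW = 8574.0832 / 1824.1388 = 4.7003

4.7003


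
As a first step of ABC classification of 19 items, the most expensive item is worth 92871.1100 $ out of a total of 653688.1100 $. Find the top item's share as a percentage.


Top item = 92871.1100
Total = 653688.1100
Percentage = 92871.1100 / 653688.1100 * 100 = 14.2073

14.2073%


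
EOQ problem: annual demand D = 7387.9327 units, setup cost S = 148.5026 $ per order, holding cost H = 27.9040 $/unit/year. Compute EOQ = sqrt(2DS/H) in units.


2*D*S = 2 * 7387.9327 * 148.5026 = 2194254.4292
2*D*S/H = 78635.8382
EOQ = sqrt(78635.8382) = 280.4208

280.4208 units


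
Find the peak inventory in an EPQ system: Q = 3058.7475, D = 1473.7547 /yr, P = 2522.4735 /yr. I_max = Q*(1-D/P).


D/P = 0.5842
1 - D/P = 0.4158
I_max = 3058.7475 * 0.4158 = 1271.6748

1271.6748 units


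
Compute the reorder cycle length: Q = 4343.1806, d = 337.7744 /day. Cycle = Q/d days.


Cycle = 4343.1806 / 337.7744 = 12.8582

12.8582 days


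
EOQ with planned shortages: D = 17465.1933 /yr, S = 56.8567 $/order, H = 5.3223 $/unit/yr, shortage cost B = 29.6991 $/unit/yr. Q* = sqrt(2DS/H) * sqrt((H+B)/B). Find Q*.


sqrt(2DS/H) = 610.8616
sqrt((H+B)/B) = 1.0859
Q* = 610.8616 * 1.0859 = 663.3427

663.3427 units


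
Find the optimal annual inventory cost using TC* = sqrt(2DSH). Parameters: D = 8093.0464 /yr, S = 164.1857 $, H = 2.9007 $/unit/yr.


2*D*S*H = 7708682.6997
TC* = sqrt(7708682.6997) = 2776.4515

2776.4515 $/yr


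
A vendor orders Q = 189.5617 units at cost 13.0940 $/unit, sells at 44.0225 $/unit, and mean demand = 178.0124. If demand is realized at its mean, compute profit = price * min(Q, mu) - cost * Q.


Sales at mu = min(189.5617, 178.0124) = 178.0124
Revenue = 44.0225 * 178.0124 = 7836.5509
Total cost = 13.0940 * 189.5617 = 2482.1209
Profit = 7836.5509 - 2482.1209 = 5354.4300

5354.4300 $


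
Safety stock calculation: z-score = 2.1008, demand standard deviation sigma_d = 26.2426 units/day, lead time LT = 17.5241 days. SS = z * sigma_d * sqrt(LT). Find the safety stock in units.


sqrt(LT) = sqrt(17.5241) = 4.1862
SS = 2.1008 * 26.2426 * 4.1862 = 230.7860

230.7860 units


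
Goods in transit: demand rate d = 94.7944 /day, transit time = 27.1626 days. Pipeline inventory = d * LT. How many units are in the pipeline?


Pipeline = 94.7944 * 27.1626 = 2574.8624

2574.8624 units


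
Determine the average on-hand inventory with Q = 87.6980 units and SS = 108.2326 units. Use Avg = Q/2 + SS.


Q/2 = 43.8490
Avg = 43.8490 + 108.2326 = 152.0816

152.0816 units


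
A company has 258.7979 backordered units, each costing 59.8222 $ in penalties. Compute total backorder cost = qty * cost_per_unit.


Total = 258.7979 * 59.8222 = 15481.8597

15481.8597 $


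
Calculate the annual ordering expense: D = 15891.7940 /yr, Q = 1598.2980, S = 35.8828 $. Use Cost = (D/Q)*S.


Number of orders = D/Q = 9.9429
Cost = 9.9429 * 35.8828 = 356.7808

356.7808 $/yr


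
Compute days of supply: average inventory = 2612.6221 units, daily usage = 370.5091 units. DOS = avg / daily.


DOS = 2612.6221 / 370.5091 = 7.0514

7.0514 days


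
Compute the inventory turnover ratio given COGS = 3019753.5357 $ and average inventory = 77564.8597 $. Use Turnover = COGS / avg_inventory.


Turnover = 3019753.5357 / 77564.8597 = 38.9320

38.9320


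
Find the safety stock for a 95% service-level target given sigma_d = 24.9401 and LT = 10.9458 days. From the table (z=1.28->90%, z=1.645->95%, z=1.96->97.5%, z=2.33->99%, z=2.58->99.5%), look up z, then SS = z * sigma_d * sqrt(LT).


From the table, SL = 95% corresponds to z = 1.645
sqrt(LT) = sqrt(10.9458) = 3.3084
SS = 1.645 * 24.9401 * 3.3084 = 135.7337

135.7337 units


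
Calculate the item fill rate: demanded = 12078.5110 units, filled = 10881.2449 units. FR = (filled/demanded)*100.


FR = 10881.2449 / 12078.5110 * 100 = 90.0876

90.0876%


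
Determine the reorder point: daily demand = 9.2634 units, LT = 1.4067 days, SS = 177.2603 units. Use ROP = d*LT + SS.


d*LT = 9.2634 * 1.4067 = 13.0308
ROP = 13.0308 + 177.2603 = 190.2911

190.2911 units


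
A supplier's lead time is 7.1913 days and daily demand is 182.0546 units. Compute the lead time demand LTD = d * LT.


LTD = 182.0546 * 7.1913 = 1309.2092

1309.2092 units


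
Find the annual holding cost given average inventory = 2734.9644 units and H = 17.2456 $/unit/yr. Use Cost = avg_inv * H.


Cost = 2734.9644 * 17.2456 = 47166.1021

47166.1021 $/yr


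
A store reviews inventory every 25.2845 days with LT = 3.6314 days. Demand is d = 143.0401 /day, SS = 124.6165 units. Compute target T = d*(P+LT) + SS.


P + LT = 28.9159
d*(P+LT) = 143.0401 * 28.9159 = 4136.1332
T = 4136.1332 + 124.6165 = 4260.7497

4260.7497 units


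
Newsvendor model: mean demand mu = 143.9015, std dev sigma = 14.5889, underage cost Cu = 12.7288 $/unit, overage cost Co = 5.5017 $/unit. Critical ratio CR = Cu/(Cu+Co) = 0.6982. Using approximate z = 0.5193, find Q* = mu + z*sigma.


CR = Cu/(Cu+Co) = 12.7288/(12.7288+5.5017) = 0.6982
z = 0.5193
Q* = 143.9015 + 0.5193 * 14.5889 = 151.4775

151.4775 units


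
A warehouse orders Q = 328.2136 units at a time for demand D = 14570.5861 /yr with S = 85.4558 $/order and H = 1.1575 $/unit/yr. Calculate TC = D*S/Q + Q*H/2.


Ordering cost = D*S/Q = 3793.6913
Holding cost = Q*H/2 = 189.9536
TC = 3793.6913 + 189.9536 = 3983.6450

3983.6450 $/yr


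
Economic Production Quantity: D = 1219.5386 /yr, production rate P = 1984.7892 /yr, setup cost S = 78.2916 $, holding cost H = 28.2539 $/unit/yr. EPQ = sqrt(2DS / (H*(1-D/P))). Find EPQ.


1 - D/P = 1 - 0.6144 = 0.3856
H*(1-D/P) = 10.8935
2DS = 190959.2565
EPQ = sqrt(17529.6409) = 132.3996

132.3996 units


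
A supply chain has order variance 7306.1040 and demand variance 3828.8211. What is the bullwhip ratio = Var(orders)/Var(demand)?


BW = 7306.1040 / 3828.8211 = 1.9082

1.9082


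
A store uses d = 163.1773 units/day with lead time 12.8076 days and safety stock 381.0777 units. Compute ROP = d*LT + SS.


d*LT = 163.1773 * 12.8076 = 2089.9096
ROP = 2089.9096 + 381.0777 = 2470.9873

2470.9873 units


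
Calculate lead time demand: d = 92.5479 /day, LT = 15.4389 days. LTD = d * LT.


LTD = 92.5479 * 15.4389 = 1428.8378

1428.8378 units


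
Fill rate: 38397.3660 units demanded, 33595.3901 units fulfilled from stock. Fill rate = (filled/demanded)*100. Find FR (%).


FR = 33595.3901 / 38397.3660 * 100 = 87.4940

87.4940%


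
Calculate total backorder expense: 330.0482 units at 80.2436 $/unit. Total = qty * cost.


Total = 330.0482 * 80.2436 = 26484.2557

26484.2557 $


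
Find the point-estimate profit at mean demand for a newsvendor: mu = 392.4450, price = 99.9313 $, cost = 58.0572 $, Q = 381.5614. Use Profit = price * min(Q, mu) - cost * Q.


Sales at mu = min(381.5614, 392.4450) = 381.5614
Revenue = 99.9313 * 381.5614 = 38129.9267
Total cost = 58.0572 * 381.5614 = 22152.3865
Profit = 38129.9267 - 22152.3865 = 15977.5402

15977.5402 $


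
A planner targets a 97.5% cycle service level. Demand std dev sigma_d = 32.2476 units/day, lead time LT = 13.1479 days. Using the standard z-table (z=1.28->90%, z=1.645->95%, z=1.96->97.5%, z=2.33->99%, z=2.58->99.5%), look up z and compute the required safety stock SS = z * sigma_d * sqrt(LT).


From the table, SL = 97.5% corresponds to z = 1.96
sqrt(LT) = sqrt(13.1479) = 3.6260
SS = 1.96 * 32.2476 * 3.6260 = 229.1826

229.1826 units


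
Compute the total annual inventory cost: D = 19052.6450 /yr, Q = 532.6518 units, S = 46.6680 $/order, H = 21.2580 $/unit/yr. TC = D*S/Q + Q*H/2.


Ordering cost = D*S/Q = 1669.2872
Holding cost = Q*H/2 = 5661.5560
TC = 1669.2872 + 5661.5560 = 7330.8432

7330.8432 $/yr


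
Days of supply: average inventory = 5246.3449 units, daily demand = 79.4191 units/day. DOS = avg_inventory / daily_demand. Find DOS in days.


DOS = 5246.3449 / 79.4191 = 66.0590

66.0590 days


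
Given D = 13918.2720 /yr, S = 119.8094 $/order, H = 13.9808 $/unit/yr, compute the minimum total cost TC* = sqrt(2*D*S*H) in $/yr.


2*D*S*H = 46627081.3570
TC* = sqrt(46627081.3570) = 6828.4025

6828.4025 $/yr


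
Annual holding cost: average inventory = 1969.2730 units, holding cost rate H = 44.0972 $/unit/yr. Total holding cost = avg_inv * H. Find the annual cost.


Cost = 1969.2730 * 44.0972 = 86839.4253

86839.4253 $/yr


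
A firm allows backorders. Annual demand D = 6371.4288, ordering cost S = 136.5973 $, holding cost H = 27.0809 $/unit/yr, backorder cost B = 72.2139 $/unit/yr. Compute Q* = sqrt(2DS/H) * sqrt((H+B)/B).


sqrt(2DS/H) = 253.5262
sqrt((H+B)/B) = 1.1726
Q* = 253.5262 * 1.1726 = 297.2869

297.2869 units


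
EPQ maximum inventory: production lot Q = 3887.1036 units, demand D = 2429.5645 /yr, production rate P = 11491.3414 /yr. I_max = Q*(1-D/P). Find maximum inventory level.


D/P = 0.2114
1 - D/P = 0.7886
I_max = 3887.1036 * 0.7886 = 3065.2701

3065.2701 units


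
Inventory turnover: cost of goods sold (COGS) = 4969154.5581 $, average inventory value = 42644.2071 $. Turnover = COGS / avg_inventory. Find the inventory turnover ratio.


Turnover = 4969154.5581 / 42644.2071 = 116.5259

116.5259


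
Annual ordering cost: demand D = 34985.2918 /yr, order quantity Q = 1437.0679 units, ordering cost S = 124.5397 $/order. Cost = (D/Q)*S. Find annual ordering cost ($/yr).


Number of orders = D/Q = 24.3449
Cost = 24.3449 * 124.5397 = 3031.9081

3031.9081 $/yr


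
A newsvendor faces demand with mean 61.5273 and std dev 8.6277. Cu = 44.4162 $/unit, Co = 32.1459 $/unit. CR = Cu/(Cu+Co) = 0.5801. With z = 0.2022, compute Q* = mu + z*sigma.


CR = Cu/(Cu+Co) = 44.4162/(44.4162+32.1459) = 0.5801
z = 0.2022
Q* = 61.5273 + 0.2022 * 8.6277 = 63.2718

63.2718 units


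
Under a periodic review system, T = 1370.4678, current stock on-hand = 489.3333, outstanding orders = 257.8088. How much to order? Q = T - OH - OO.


Inventory position = OH + OO = 489.3333 + 257.8088 = 747.1421
Q = 1370.4678 - 747.1421 = 623.3257

623.3257 units


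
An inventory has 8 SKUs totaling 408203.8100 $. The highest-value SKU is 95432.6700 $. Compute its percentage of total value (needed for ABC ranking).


Top item = 95432.6700
Total = 408203.8100
Percentage = 95432.6700 / 408203.8100 * 100 = 23.3787

23.3787%


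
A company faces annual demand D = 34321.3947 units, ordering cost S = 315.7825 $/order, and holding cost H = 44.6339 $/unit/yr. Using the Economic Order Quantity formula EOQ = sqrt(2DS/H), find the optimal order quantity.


2*D*S = 2 * 34321.3947 * 315.7825 = 21676191.6437
2*D*S/H = 485644.1325
EOQ = sqrt(485644.1325) = 696.8817

696.8817 units


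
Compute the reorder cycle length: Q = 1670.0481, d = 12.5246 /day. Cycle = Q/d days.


Cycle = 1670.0481 / 12.5246 = 133.3414

133.3414 days


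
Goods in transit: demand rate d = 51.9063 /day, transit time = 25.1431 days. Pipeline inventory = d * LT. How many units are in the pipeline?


Pipeline = 51.9063 * 25.1431 = 1305.0853

1305.0853 units


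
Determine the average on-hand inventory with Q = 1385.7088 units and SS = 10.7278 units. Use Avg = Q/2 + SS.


Q/2 = 692.8544
Avg = 692.8544 + 10.7278 = 703.5822

703.5822 units


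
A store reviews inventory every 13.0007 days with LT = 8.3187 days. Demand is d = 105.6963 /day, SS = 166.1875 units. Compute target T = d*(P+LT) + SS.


P + LT = 21.3194
d*(P+LT) = 105.6963 * 21.3194 = 2253.3817
T = 2253.3817 + 166.1875 = 2419.5692

2419.5692 units


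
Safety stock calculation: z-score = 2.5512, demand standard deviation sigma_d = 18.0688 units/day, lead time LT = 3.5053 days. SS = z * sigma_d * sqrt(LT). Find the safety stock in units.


sqrt(LT) = sqrt(3.5053) = 1.8722
SS = 2.5512 * 18.0688 * 1.8722 = 86.3051

86.3051 units


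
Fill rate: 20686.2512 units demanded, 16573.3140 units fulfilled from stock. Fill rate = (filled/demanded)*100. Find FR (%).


FR = 16573.3140 / 20686.2512 * 100 = 80.1175

80.1175%


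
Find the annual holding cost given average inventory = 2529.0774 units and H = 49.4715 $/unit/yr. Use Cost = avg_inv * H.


Cost = 2529.0774 * 49.4715 = 125117.2526

125117.2526 $/yr


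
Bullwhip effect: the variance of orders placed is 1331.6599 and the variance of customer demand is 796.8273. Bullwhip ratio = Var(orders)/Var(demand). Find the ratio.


BW = 1331.6599 / 796.8273 = 1.6712

1.6712


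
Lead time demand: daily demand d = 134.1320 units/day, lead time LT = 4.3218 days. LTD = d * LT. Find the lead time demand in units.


LTD = 134.1320 * 4.3218 = 579.6917

579.6917 units


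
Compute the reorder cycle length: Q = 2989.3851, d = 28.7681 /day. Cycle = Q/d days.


Cycle = 2989.3851 / 28.7681 = 103.9132

103.9132 days


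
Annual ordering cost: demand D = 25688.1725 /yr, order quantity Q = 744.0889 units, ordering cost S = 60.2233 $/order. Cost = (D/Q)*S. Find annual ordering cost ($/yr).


Number of orders = D/Q = 34.5230
Cost = 34.5230 * 60.2233 = 2079.0883

2079.0883 $/yr


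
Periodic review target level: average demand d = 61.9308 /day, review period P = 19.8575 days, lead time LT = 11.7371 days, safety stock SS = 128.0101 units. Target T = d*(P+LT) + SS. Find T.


P + LT = 31.5946
d*(P+LT) = 61.9308 * 31.5946 = 1956.6789
T = 1956.6789 + 128.0101 = 2084.6890

2084.6890 units


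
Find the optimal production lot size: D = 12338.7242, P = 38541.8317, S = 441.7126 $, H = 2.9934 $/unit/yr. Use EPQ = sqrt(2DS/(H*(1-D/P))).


1 - D/P = 1 - 0.3201 = 0.6799
H*(1-D/P) = 2.0351
2DS = 10900339.8941
EPQ = sqrt(5356175.9863) = 2314.3414

2314.3414 units


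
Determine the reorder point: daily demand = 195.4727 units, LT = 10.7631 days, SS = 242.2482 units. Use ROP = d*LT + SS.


d*LT = 195.4727 * 10.7631 = 2103.8922
ROP = 2103.8922 + 242.2482 = 2346.1404

2346.1404 units


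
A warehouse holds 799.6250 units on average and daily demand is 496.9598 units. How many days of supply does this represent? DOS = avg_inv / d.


DOS = 799.6250 / 496.9598 = 1.6090

1.6090 days


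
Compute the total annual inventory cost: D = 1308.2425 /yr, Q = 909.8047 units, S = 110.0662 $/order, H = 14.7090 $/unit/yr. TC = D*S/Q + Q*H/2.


Ordering cost = D*S/Q = 158.2683
Holding cost = Q*H/2 = 6691.1587
TC = 158.2683 + 6691.1587 = 6849.4270

6849.4270 $/yr


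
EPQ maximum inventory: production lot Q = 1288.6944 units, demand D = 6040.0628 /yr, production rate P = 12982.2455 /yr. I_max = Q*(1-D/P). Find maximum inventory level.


D/P = 0.4653
1 - D/P = 0.5347
I_max = 1288.6944 * 0.5347 = 689.1221

689.1221 units


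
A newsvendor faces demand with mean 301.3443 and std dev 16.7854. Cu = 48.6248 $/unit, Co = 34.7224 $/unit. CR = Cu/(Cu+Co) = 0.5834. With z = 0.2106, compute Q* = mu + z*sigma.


CR = Cu/(Cu+Co) = 48.6248/(48.6248+34.7224) = 0.5834
z = 0.2106
Q* = 301.3443 + 0.2106 * 16.7854 = 304.8793

304.8793 units


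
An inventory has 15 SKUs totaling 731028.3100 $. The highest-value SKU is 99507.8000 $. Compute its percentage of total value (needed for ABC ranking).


Top item = 99507.8000
Total = 731028.3100
Percentage = 99507.8000 / 731028.3100 * 100 = 13.6120

13.6120%


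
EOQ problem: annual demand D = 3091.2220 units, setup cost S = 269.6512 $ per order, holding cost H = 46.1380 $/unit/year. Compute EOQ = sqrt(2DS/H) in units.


2*D*S = 2 * 3091.2220 * 269.6512 = 1667103.4435
2*D*S/H = 36132.9803
EOQ = sqrt(36132.9803) = 190.0868

190.0868 units


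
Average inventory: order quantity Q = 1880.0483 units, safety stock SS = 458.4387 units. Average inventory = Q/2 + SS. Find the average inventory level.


Q/2 = 940.0241
Avg = 940.0241 + 458.4387 = 1398.4628

1398.4628 units


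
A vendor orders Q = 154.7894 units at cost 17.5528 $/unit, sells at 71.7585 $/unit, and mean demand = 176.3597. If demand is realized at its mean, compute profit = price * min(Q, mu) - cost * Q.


Sales at mu = min(154.7894, 176.3597) = 154.7894
Revenue = 71.7585 * 154.7894 = 11107.4552
Total cost = 17.5528 * 154.7894 = 2716.9874
Profit = 11107.4552 - 2716.9874 = 8390.4678

8390.4678 $


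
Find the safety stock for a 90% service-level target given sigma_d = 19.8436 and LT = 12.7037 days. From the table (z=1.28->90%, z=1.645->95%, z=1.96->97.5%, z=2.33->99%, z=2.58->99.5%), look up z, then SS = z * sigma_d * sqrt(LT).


From the table, SL = 90% corresponds to z = 1.28
sqrt(LT) = sqrt(12.7037) = 3.5642
SS = 1.28 * 19.8436 * 3.5642 = 90.5306

90.5306 units


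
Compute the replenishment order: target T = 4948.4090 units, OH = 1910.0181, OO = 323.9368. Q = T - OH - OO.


Inventory position = OH + OO = 1910.0181 + 323.9368 = 2233.9549
Q = 4948.4090 - 2233.9549 = 2714.4541

2714.4541 units


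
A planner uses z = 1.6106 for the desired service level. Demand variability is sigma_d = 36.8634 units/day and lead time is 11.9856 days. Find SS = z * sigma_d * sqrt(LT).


sqrt(LT) = sqrt(11.9856) = 3.4620
SS = 1.6106 * 36.8634 * 3.4620 = 205.5479

205.5479 units


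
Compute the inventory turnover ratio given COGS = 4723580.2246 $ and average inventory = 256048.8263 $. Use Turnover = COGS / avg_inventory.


Turnover = 4723580.2246 / 256048.8263 = 18.4480

18.4480


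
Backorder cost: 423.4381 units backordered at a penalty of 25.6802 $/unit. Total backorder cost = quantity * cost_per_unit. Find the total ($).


Total = 423.4381 * 25.6802 = 10873.9751

10873.9751 $


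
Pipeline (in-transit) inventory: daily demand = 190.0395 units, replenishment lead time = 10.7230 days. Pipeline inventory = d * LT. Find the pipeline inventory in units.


Pipeline = 190.0395 * 10.7230 = 2037.7936

2037.7936 units


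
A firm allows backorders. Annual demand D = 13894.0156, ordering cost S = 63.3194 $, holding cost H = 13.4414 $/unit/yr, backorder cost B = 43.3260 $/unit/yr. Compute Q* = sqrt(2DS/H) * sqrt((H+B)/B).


sqrt(2DS/H) = 361.8054
sqrt((H+B)/B) = 1.1447
Q* = 361.8054 * 1.1447 = 414.1429

414.1429 units


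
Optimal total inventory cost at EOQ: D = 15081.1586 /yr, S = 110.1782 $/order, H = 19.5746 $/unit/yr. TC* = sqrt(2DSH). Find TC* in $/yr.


2*D*S*H = 65050894.3744
TC* = sqrt(65050894.3744) = 8065.4135

8065.4135 $/yr


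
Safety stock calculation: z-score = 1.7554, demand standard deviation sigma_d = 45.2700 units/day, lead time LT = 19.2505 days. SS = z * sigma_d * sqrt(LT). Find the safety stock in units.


sqrt(LT) = sqrt(19.2505) = 4.3875
SS = 1.7554 * 45.2700 * 4.3875 = 348.6644

348.6644 units


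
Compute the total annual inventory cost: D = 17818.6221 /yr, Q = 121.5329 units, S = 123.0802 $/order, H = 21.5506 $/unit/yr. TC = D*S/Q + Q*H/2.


Ordering cost = D*S/Q = 18045.4805
Holding cost = Q*H/2 = 1309.5535
TC = 18045.4805 + 1309.5535 = 19355.0339

19355.0339 $/yr


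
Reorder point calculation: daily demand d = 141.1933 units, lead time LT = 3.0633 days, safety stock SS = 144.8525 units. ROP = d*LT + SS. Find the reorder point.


d*LT = 141.1933 * 3.0633 = 432.5174
ROP = 432.5174 + 144.8525 = 577.3699

577.3699 units


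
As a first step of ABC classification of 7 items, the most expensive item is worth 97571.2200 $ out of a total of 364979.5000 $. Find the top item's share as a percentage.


Top item = 97571.2200
Total = 364979.5000
Percentage = 97571.2200 / 364979.5000 * 100 = 26.7333

26.7333%


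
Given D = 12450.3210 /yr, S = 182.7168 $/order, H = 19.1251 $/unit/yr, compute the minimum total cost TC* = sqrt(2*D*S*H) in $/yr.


2*D*S*H = 87014722.5391
TC* = sqrt(87014722.5391) = 9328.1682

9328.1682 $/yr


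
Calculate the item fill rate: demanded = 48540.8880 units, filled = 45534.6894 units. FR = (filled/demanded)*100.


FR = 45534.6894 / 48540.8880 * 100 = 93.8069

93.8069%


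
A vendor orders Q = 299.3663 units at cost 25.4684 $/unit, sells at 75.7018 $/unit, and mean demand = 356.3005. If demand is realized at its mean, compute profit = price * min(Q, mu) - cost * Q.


Sales at mu = min(299.3663, 356.3005) = 299.3663
Revenue = 75.7018 * 299.3663 = 22662.5678
Total cost = 25.4684 * 299.3663 = 7624.3807
Profit = 22662.5678 - 7624.3807 = 15038.1871

15038.1871 $


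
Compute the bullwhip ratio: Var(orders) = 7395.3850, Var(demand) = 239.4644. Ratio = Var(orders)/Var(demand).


BW = 7395.3850 / 239.4644 = 30.8830

30.8830


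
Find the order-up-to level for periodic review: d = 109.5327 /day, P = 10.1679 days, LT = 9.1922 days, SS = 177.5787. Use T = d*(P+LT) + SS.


P + LT = 19.3601
d*(P+LT) = 109.5327 * 19.3601 = 2120.5640
T = 2120.5640 + 177.5787 = 2298.1427

2298.1427 units


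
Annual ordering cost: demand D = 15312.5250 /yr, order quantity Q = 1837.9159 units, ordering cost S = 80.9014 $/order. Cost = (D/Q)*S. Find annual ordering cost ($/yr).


Number of orders = D/Q = 8.3315
Cost = 8.3315 * 80.9014 = 674.0269

674.0269 $/yr


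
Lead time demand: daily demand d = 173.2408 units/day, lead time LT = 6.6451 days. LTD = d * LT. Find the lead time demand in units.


LTD = 173.2408 * 6.6451 = 1151.2024

1151.2024 units


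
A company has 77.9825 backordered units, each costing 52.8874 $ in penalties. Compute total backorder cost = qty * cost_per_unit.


Total = 77.9825 * 52.8874 = 4124.2917

4124.2917 $


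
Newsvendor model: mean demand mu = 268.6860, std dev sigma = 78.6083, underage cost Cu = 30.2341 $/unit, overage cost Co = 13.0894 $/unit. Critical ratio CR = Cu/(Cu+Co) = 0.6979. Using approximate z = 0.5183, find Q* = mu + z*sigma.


CR = Cu/(Cu+Co) = 30.2341/(30.2341+13.0894) = 0.6979
z = 0.5183
Q* = 268.6860 + 0.5183 * 78.6083 = 309.4287

309.4287 units


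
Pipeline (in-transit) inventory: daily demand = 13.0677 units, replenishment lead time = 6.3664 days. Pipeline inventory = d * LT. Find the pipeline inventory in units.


Pipeline = 13.0677 * 6.3664 = 83.1942

83.1942 units


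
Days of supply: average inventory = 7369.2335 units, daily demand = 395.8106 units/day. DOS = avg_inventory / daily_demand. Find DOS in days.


DOS = 7369.2335 / 395.8106 = 18.6181

18.6181 days


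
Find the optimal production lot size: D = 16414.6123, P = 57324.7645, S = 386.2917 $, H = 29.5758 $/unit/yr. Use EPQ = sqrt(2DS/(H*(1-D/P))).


1 - D/P = 1 - 0.2863 = 0.7137
H*(1-D/P) = 21.1069
2DS = 12681656.9804
EPQ = sqrt(600828.7217) = 775.1314

775.1314 units


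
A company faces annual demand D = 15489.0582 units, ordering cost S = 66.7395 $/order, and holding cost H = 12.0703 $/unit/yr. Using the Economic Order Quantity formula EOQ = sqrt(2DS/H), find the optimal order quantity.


2*D*S = 2 * 15489.0582 * 66.7395 = 2067463.9995
2*D*S/H = 171285.2207
EOQ = sqrt(171285.2207) = 413.8662

413.8662 units


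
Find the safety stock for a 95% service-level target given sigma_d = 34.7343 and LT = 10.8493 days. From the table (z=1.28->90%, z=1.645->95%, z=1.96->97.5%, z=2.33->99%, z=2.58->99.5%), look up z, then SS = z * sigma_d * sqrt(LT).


From the table, SL = 95% corresponds to z = 1.645
sqrt(LT) = sqrt(10.8493) = 3.2938
SS = 1.645 * 34.7343 * 3.2938 = 188.2025

188.2025 units


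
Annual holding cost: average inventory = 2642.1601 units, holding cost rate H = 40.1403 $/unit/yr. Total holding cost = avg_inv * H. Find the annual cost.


Cost = 2642.1601 * 40.1403 = 106057.0991

106057.0991 $/yr


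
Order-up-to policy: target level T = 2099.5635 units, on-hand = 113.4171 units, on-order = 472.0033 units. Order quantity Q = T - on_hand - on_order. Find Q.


Inventory position = OH + OO = 113.4171 + 472.0033 = 585.4204
Q = 2099.5635 - 585.4204 = 1514.1431

1514.1431 units


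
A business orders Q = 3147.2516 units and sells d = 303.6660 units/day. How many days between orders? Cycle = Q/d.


Cycle = 3147.2516 / 303.6660 = 10.3642

10.3642 days


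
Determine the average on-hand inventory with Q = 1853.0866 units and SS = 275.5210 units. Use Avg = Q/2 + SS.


Q/2 = 926.5433
Avg = 926.5433 + 275.5210 = 1202.0643

1202.0643 units


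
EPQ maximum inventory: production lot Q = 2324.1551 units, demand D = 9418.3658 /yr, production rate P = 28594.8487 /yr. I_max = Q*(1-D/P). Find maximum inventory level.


D/P = 0.3294
1 - D/P = 0.6706
I_max = 2324.1551 * 0.6706 = 1558.6416

1558.6416 units


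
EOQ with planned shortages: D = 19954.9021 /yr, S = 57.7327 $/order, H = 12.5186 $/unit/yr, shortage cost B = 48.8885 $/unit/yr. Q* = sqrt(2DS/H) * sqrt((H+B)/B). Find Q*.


sqrt(2DS/H) = 429.0154
sqrt((H+B)/B) = 1.1207
Q* = 429.0154 * 1.1207 = 480.8159

480.8159 units


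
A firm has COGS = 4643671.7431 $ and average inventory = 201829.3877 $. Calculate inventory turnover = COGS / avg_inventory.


Turnover = 4643671.7431 / 201829.3877 = 23.0079

23.0079


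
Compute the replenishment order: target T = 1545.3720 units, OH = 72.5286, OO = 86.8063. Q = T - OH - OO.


Inventory position = OH + OO = 72.5286 + 86.8063 = 159.3349
Q = 1545.3720 - 159.3349 = 1386.0371

1386.0371 units


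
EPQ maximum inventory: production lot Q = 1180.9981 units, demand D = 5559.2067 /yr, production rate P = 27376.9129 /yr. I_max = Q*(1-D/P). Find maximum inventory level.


D/P = 0.2031
1 - D/P = 0.7969
I_max = 1180.9981 * 0.7969 = 941.1824

941.1824 units


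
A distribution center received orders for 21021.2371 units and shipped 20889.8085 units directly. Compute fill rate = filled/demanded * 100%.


FR = 20889.8085 / 21021.2371 * 100 = 99.3748

99.3748%


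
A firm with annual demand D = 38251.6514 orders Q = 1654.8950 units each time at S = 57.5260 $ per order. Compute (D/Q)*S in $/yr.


Number of orders = D/Q = 23.1142
Cost = 23.1142 * 57.5260 = 1329.6702

1329.6702 $/yr


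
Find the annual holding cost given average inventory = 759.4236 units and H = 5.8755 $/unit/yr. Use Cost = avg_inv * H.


Cost = 759.4236 * 5.8755 = 4461.9934

4461.9934 $/yr


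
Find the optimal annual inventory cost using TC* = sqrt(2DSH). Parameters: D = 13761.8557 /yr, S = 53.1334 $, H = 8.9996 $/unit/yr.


2*D*S*H = 13161270.3344
TC* = sqrt(13161270.3344) = 3627.8465

3627.8465 $/yr


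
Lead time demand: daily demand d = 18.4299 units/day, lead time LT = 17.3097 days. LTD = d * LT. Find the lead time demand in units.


LTD = 18.4299 * 17.3097 = 319.0160

319.0160 units


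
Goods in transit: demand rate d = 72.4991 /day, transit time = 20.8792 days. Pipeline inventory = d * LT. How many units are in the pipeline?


Pipeline = 72.4991 * 20.8792 = 1513.7232

1513.7232 units


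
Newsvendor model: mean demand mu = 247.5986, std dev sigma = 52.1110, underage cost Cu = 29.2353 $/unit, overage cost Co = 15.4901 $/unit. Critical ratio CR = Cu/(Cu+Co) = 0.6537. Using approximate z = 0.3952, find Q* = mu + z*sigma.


CR = Cu/(Cu+Co) = 29.2353/(29.2353+15.4901) = 0.6537
z = 0.3952
Q* = 247.5986 + 0.3952 * 52.1110 = 268.1929

268.1929 units


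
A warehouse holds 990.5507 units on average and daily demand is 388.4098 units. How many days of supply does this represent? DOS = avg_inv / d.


DOS = 990.5507 / 388.4098 = 2.5503

2.5503 days


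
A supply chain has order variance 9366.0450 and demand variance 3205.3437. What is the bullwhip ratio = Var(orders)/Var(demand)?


BW = 9366.0450 / 3205.3437 = 2.9220

2.9220


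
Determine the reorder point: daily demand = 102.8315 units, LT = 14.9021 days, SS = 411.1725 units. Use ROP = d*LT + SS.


d*LT = 102.8315 * 14.9021 = 1532.4053
ROP = 1532.4053 + 411.1725 = 1943.5778

1943.5778 units


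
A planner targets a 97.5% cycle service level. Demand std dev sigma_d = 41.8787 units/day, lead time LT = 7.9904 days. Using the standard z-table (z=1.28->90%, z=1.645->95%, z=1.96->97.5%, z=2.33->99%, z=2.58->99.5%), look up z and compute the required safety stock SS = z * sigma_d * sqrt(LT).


From the table, SL = 97.5% corresponds to z = 1.96
sqrt(LT) = sqrt(7.9904) = 2.8267
SS = 1.96 * 41.8787 * 2.8267 = 232.0243

232.0243 units


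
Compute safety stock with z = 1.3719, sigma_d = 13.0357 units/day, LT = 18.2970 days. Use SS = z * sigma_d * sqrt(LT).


sqrt(LT) = sqrt(18.2970) = 4.2775
SS = 1.3719 * 13.0357 * 4.2775 = 76.4974

76.4974 units


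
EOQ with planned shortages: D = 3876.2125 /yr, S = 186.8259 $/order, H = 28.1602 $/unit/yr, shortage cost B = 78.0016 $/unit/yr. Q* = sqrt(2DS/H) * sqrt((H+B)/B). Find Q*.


sqrt(2DS/H) = 226.7877
sqrt((H+B)/B) = 1.1666
Q* = 226.7877 * 1.1666 = 264.5769

264.5769 units


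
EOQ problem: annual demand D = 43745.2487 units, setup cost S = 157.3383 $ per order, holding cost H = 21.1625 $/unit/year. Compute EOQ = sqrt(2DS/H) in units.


2*D*S = 2 * 43745.2487 * 157.3383 = 13765606.1271
2*D*S/H = 650471.6422
EOQ = sqrt(650471.6422) = 806.5182

806.5182 units


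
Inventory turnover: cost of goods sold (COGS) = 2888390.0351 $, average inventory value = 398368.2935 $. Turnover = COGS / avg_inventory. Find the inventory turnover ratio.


Turnover = 2888390.0351 / 398368.2935 = 7.2506

7.2506


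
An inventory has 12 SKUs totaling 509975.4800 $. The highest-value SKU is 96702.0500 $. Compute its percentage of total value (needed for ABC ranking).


Top item = 96702.0500
Total = 509975.4800
Percentage = 96702.0500 / 509975.4800 * 100 = 18.9621

18.9621%


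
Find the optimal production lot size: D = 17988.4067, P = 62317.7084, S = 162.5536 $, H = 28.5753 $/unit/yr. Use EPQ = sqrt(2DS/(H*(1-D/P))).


1 - D/P = 1 - 0.2887 = 0.7113
H*(1-D/P) = 20.3269
2DS = 5848160.5347
EPQ = sqrt(287706.1012) = 536.3824

536.3824 units


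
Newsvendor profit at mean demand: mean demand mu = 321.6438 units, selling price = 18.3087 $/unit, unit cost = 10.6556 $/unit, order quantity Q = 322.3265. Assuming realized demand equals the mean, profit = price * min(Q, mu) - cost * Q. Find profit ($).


Sales at mu = min(322.3265, 321.6438) = 321.6438
Revenue = 18.3087 * 321.6438 = 5888.8798
Total cost = 10.6556 * 322.3265 = 3434.5823
Profit = 5888.8798 - 3434.5823 = 2454.2976

2454.2976 $


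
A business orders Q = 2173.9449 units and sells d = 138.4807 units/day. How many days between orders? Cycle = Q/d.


Cycle = 2173.9449 / 138.4807 = 15.6985

15.6985 days


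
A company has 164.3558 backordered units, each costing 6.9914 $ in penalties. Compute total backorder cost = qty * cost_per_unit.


Total = 164.3558 * 6.9914 = 1149.0771

1149.0771 $


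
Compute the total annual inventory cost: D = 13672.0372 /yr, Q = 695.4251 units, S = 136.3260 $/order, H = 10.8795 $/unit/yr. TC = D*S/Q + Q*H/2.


Ordering cost = D*S/Q = 2680.1652
Holding cost = Q*H/2 = 3782.9387
TC = 2680.1652 + 3782.9387 = 6463.1039

6463.1039 $/yr


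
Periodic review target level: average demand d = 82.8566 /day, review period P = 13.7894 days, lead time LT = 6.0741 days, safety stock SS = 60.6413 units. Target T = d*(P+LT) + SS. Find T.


P + LT = 19.8635
d*(P+LT) = 82.8566 * 19.8635 = 1645.8221
T = 1645.8221 + 60.6413 = 1706.4634

1706.4634 units


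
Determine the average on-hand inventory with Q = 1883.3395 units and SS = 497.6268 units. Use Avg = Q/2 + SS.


Q/2 = 941.6698
Avg = 941.6698 + 497.6268 = 1439.2966

1439.2966 units


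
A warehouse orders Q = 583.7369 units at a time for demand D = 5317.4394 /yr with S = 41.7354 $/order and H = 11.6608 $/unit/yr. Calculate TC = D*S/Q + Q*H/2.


Ordering cost = D*S/Q = 380.1806
Holding cost = Q*H/2 = 3403.4196
TC = 380.1806 + 3403.4196 = 3783.6002

3783.6002 $/yr


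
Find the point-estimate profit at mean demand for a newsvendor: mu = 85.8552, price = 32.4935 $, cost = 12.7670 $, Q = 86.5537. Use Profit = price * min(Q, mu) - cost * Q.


Sales at mu = min(86.5537, 85.8552) = 85.8552
Revenue = 32.4935 * 85.8552 = 2789.7359
Total cost = 12.7670 * 86.5537 = 1105.0311
Profit = 2789.7359 - 1105.0311 = 1684.7049

1684.7049 $


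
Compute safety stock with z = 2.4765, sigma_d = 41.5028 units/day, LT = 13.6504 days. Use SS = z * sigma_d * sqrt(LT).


sqrt(LT) = sqrt(13.6504) = 3.6946
SS = 2.4765 * 41.5028 * 3.6946 = 379.7418

379.7418 units


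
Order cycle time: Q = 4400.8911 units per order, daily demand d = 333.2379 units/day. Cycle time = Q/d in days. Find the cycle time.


Cycle = 4400.8911 / 333.2379 = 13.2065

13.2065 days


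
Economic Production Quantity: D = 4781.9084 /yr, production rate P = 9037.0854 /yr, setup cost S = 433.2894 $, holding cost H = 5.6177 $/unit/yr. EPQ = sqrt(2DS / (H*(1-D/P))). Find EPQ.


1 - D/P = 1 - 0.5291 = 0.4709
H*(1-D/P) = 2.6451
2DS = 4143900.4430
EPQ = sqrt(1566612.2798) = 1251.6438

1251.6438 units


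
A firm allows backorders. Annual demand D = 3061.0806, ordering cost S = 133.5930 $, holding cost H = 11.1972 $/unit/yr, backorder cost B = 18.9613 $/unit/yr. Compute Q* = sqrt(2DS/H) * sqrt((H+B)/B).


sqrt(2DS/H) = 270.2648
sqrt((H+B)/B) = 1.2612
Q* = 270.2648 * 1.2612 = 340.8477

340.8477 units
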